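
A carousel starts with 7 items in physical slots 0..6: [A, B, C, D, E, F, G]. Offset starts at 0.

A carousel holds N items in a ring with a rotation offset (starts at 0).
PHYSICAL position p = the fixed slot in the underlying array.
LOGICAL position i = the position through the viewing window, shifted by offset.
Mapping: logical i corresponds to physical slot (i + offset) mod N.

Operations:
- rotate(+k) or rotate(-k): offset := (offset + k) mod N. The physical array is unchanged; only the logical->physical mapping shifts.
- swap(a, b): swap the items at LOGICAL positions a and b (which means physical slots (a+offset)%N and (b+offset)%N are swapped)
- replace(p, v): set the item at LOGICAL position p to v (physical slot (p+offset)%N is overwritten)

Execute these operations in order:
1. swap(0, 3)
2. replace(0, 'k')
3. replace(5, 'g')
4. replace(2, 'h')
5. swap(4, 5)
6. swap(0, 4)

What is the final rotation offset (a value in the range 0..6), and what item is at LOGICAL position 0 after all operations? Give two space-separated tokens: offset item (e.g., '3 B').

Answer: 0 g

Derivation:
After op 1 (swap(0, 3)): offset=0, physical=[D,B,C,A,E,F,G], logical=[D,B,C,A,E,F,G]
After op 2 (replace(0, 'k')): offset=0, physical=[k,B,C,A,E,F,G], logical=[k,B,C,A,E,F,G]
After op 3 (replace(5, 'g')): offset=0, physical=[k,B,C,A,E,g,G], logical=[k,B,C,A,E,g,G]
After op 4 (replace(2, 'h')): offset=0, physical=[k,B,h,A,E,g,G], logical=[k,B,h,A,E,g,G]
After op 5 (swap(4, 5)): offset=0, physical=[k,B,h,A,g,E,G], logical=[k,B,h,A,g,E,G]
After op 6 (swap(0, 4)): offset=0, physical=[g,B,h,A,k,E,G], logical=[g,B,h,A,k,E,G]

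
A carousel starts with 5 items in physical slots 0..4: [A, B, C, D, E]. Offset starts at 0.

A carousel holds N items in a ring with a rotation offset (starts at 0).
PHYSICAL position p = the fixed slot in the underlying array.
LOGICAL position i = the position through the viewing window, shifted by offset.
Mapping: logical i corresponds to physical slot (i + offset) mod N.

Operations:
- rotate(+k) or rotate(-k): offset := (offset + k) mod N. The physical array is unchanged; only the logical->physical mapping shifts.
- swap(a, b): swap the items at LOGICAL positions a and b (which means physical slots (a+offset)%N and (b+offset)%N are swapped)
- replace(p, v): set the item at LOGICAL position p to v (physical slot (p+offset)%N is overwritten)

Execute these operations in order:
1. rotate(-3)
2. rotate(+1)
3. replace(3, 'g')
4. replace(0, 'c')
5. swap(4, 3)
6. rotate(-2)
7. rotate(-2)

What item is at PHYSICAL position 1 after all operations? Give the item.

After op 1 (rotate(-3)): offset=2, physical=[A,B,C,D,E], logical=[C,D,E,A,B]
After op 2 (rotate(+1)): offset=3, physical=[A,B,C,D,E], logical=[D,E,A,B,C]
After op 3 (replace(3, 'g')): offset=3, physical=[A,g,C,D,E], logical=[D,E,A,g,C]
After op 4 (replace(0, 'c')): offset=3, physical=[A,g,C,c,E], logical=[c,E,A,g,C]
After op 5 (swap(4, 3)): offset=3, physical=[A,C,g,c,E], logical=[c,E,A,C,g]
After op 6 (rotate(-2)): offset=1, physical=[A,C,g,c,E], logical=[C,g,c,E,A]
After op 7 (rotate(-2)): offset=4, physical=[A,C,g,c,E], logical=[E,A,C,g,c]

Answer: C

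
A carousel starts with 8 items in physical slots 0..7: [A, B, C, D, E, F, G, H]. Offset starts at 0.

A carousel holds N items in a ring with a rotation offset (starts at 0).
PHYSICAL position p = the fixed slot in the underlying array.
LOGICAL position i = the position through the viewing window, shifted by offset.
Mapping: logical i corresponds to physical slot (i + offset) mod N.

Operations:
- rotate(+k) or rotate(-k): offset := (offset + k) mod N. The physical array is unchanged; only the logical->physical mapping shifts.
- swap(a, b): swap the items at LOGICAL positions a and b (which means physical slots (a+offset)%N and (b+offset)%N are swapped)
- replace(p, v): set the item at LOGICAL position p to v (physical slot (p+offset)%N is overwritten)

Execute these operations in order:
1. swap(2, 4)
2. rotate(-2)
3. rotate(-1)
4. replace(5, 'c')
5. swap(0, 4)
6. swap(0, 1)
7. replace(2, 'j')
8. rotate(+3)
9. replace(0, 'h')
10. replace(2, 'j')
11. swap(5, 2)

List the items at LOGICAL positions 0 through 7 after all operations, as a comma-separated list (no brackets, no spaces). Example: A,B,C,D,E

After op 1 (swap(2, 4)): offset=0, physical=[A,B,E,D,C,F,G,H], logical=[A,B,E,D,C,F,G,H]
After op 2 (rotate(-2)): offset=6, physical=[A,B,E,D,C,F,G,H], logical=[G,H,A,B,E,D,C,F]
After op 3 (rotate(-1)): offset=5, physical=[A,B,E,D,C,F,G,H], logical=[F,G,H,A,B,E,D,C]
After op 4 (replace(5, 'c')): offset=5, physical=[A,B,c,D,C,F,G,H], logical=[F,G,H,A,B,c,D,C]
After op 5 (swap(0, 4)): offset=5, physical=[A,F,c,D,C,B,G,H], logical=[B,G,H,A,F,c,D,C]
After op 6 (swap(0, 1)): offset=5, physical=[A,F,c,D,C,G,B,H], logical=[G,B,H,A,F,c,D,C]
After op 7 (replace(2, 'j')): offset=5, physical=[A,F,c,D,C,G,B,j], logical=[G,B,j,A,F,c,D,C]
After op 8 (rotate(+3)): offset=0, physical=[A,F,c,D,C,G,B,j], logical=[A,F,c,D,C,G,B,j]
After op 9 (replace(0, 'h')): offset=0, physical=[h,F,c,D,C,G,B,j], logical=[h,F,c,D,C,G,B,j]
After op 10 (replace(2, 'j')): offset=0, physical=[h,F,j,D,C,G,B,j], logical=[h,F,j,D,C,G,B,j]
After op 11 (swap(5, 2)): offset=0, physical=[h,F,G,D,C,j,B,j], logical=[h,F,G,D,C,j,B,j]

Answer: h,F,G,D,C,j,B,j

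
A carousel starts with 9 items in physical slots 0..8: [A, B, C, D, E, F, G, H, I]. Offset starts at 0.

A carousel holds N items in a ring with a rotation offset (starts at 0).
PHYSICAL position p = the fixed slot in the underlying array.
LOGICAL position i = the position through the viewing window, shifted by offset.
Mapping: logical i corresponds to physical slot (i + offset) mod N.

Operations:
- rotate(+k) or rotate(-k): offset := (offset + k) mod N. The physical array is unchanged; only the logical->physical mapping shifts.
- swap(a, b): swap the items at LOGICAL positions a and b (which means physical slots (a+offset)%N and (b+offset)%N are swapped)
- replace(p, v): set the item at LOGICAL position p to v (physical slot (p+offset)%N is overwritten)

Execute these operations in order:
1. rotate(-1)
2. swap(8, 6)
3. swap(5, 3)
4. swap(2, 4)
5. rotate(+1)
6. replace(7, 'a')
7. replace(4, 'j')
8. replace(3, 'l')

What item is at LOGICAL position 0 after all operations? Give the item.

Answer: A

Derivation:
After op 1 (rotate(-1)): offset=8, physical=[A,B,C,D,E,F,G,H,I], logical=[I,A,B,C,D,E,F,G,H]
After op 2 (swap(8, 6)): offset=8, physical=[A,B,C,D,E,H,G,F,I], logical=[I,A,B,C,D,E,H,G,F]
After op 3 (swap(5, 3)): offset=8, physical=[A,B,E,D,C,H,G,F,I], logical=[I,A,B,E,D,C,H,G,F]
After op 4 (swap(2, 4)): offset=8, physical=[A,D,E,B,C,H,G,F,I], logical=[I,A,D,E,B,C,H,G,F]
After op 5 (rotate(+1)): offset=0, physical=[A,D,E,B,C,H,G,F,I], logical=[A,D,E,B,C,H,G,F,I]
After op 6 (replace(7, 'a')): offset=0, physical=[A,D,E,B,C,H,G,a,I], logical=[A,D,E,B,C,H,G,a,I]
After op 7 (replace(4, 'j')): offset=0, physical=[A,D,E,B,j,H,G,a,I], logical=[A,D,E,B,j,H,G,a,I]
After op 8 (replace(3, 'l')): offset=0, physical=[A,D,E,l,j,H,G,a,I], logical=[A,D,E,l,j,H,G,a,I]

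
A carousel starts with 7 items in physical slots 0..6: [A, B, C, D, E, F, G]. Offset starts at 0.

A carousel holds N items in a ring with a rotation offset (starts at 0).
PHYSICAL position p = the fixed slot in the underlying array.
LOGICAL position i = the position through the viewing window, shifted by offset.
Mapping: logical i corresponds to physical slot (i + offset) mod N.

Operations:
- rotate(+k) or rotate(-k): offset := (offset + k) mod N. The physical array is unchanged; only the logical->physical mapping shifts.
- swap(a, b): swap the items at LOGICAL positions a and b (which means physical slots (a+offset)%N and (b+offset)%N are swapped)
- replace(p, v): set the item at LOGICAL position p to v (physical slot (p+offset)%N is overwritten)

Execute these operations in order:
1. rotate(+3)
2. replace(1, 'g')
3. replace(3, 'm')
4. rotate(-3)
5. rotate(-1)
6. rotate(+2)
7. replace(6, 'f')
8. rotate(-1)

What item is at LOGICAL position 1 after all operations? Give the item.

Answer: B

Derivation:
After op 1 (rotate(+3)): offset=3, physical=[A,B,C,D,E,F,G], logical=[D,E,F,G,A,B,C]
After op 2 (replace(1, 'g')): offset=3, physical=[A,B,C,D,g,F,G], logical=[D,g,F,G,A,B,C]
After op 3 (replace(3, 'm')): offset=3, physical=[A,B,C,D,g,F,m], logical=[D,g,F,m,A,B,C]
After op 4 (rotate(-3)): offset=0, physical=[A,B,C,D,g,F,m], logical=[A,B,C,D,g,F,m]
After op 5 (rotate(-1)): offset=6, physical=[A,B,C,D,g,F,m], logical=[m,A,B,C,D,g,F]
After op 6 (rotate(+2)): offset=1, physical=[A,B,C,D,g,F,m], logical=[B,C,D,g,F,m,A]
After op 7 (replace(6, 'f')): offset=1, physical=[f,B,C,D,g,F,m], logical=[B,C,D,g,F,m,f]
After op 8 (rotate(-1)): offset=0, physical=[f,B,C,D,g,F,m], logical=[f,B,C,D,g,F,m]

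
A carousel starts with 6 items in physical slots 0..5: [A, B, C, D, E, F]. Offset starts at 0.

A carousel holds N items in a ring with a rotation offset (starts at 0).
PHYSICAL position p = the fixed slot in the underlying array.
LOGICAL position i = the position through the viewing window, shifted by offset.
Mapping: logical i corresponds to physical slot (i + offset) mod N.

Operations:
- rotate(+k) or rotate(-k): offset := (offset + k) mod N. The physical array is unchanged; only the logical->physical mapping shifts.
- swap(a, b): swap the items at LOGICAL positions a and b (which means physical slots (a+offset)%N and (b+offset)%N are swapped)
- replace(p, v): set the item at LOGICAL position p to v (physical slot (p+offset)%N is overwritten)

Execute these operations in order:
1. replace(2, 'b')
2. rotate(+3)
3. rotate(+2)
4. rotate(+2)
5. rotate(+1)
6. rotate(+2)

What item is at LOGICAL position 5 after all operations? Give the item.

Answer: D

Derivation:
After op 1 (replace(2, 'b')): offset=0, physical=[A,B,b,D,E,F], logical=[A,B,b,D,E,F]
After op 2 (rotate(+3)): offset=3, physical=[A,B,b,D,E,F], logical=[D,E,F,A,B,b]
After op 3 (rotate(+2)): offset=5, physical=[A,B,b,D,E,F], logical=[F,A,B,b,D,E]
After op 4 (rotate(+2)): offset=1, physical=[A,B,b,D,E,F], logical=[B,b,D,E,F,A]
After op 5 (rotate(+1)): offset=2, physical=[A,B,b,D,E,F], logical=[b,D,E,F,A,B]
After op 6 (rotate(+2)): offset=4, physical=[A,B,b,D,E,F], logical=[E,F,A,B,b,D]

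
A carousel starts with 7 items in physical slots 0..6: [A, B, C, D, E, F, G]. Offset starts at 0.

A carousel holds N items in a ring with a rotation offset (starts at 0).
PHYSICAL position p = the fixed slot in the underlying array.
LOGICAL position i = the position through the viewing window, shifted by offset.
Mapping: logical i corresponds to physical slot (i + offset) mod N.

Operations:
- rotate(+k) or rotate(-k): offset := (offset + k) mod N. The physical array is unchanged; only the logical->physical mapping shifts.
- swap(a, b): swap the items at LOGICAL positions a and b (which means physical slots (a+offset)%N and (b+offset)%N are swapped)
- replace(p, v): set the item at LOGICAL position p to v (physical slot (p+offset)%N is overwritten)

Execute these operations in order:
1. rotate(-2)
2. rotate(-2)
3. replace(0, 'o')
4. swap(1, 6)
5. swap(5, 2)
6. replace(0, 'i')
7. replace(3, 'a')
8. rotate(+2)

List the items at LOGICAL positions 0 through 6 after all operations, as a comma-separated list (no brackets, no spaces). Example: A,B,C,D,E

Answer: B,a,A,F,E,i,C

Derivation:
After op 1 (rotate(-2)): offset=5, physical=[A,B,C,D,E,F,G], logical=[F,G,A,B,C,D,E]
After op 2 (rotate(-2)): offset=3, physical=[A,B,C,D,E,F,G], logical=[D,E,F,G,A,B,C]
After op 3 (replace(0, 'o')): offset=3, physical=[A,B,C,o,E,F,G], logical=[o,E,F,G,A,B,C]
After op 4 (swap(1, 6)): offset=3, physical=[A,B,E,o,C,F,G], logical=[o,C,F,G,A,B,E]
After op 5 (swap(5, 2)): offset=3, physical=[A,F,E,o,C,B,G], logical=[o,C,B,G,A,F,E]
After op 6 (replace(0, 'i')): offset=3, physical=[A,F,E,i,C,B,G], logical=[i,C,B,G,A,F,E]
After op 7 (replace(3, 'a')): offset=3, physical=[A,F,E,i,C,B,a], logical=[i,C,B,a,A,F,E]
After op 8 (rotate(+2)): offset=5, physical=[A,F,E,i,C,B,a], logical=[B,a,A,F,E,i,C]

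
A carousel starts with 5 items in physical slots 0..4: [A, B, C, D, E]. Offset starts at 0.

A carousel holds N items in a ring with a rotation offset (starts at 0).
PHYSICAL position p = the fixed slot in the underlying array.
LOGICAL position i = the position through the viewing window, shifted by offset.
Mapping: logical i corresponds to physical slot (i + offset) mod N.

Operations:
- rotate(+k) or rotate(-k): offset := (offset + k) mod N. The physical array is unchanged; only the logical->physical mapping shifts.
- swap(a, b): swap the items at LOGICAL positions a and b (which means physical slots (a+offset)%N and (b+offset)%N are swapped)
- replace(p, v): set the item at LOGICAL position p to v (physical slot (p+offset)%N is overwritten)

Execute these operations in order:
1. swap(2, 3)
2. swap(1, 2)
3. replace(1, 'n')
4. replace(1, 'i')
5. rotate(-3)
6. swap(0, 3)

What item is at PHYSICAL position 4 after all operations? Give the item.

Answer: E

Derivation:
After op 1 (swap(2, 3)): offset=0, physical=[A,B,D,C,E], logical=[A,B,D,C,E]
After op 2 (swap(1, 2)): offset=0, physical=[A,D,B,C,E], logical=[A,D,B,C,E]
After op 3 (replace(1, 'n')): offset=0, physical=[A,n,B,C,E], logical=[A,n,B,C,E]
After op 4 (replace(1, 'i')): offset=0, physical=[A,i,B,C,E], logical=[A,i,B,C,E]
After op 5 (rotate(-3)): offset=2, physical=[A,i,B,C,E], logical=[B,C,E,A,i]
After op 6 (swap(0, 3)): offset=2, physical=[B,i,A,C,E], logical=[A,C,E,B,i]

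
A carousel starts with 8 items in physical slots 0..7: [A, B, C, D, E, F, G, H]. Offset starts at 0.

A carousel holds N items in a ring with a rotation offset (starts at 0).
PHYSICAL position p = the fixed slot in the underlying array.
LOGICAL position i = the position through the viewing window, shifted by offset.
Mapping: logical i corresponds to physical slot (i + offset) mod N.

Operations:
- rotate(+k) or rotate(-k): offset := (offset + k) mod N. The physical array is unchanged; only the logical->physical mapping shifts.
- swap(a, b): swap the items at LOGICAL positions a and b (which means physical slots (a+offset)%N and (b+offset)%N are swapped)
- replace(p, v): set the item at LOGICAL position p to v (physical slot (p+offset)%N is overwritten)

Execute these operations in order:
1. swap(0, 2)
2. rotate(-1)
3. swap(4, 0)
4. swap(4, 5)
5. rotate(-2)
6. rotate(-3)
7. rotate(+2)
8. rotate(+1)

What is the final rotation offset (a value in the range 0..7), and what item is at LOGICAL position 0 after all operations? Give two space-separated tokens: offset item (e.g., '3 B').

Answer: 5 F

Derivation:
After op 1 (swap(0, 2)): offset=0, physical=[C,B,A,D,E,F,G,H], logical=[C,B,A,D,E,F,G,H]
After op 2 (rotate(-1)): offset=7, physical=[C,B,A,D,E,F,G,H], logical=[H,C,B,A,D,E,F,G]
After op 3 (swap(4, 0)): offset=7, physical=[C,B,A,H,E,F,G,D], logical=[D,C,B,A,H,E,F,G]
After op 4 (swap(4, 5)): offset=7, physical=[C,B,A,E,H,F,G,D], logical=[D,C,B,A,E,H,F,G]
After op 5 (rotate(-2)): offset=5, physical=[C,B,A,E,H,F,G,D], logical=[F,G,D,C,B,A,E,H]
After op 6 (rotate(-3)): offset=2, physical=[C,B,A,E,H,F,G,D], logical=[A,E,H,F,G,D,C,B]
After op 7 (rotate(+2)): offset=4, physical=[C,B,A,E,H,F,G,D], logical=[H,F,G,D,C,B,A,E]
After op 8 (rotate(+1)): offset=5, physical=[C,B,A,E,H,F,G,D], logical=[F,G,D,C,B,A,E,H]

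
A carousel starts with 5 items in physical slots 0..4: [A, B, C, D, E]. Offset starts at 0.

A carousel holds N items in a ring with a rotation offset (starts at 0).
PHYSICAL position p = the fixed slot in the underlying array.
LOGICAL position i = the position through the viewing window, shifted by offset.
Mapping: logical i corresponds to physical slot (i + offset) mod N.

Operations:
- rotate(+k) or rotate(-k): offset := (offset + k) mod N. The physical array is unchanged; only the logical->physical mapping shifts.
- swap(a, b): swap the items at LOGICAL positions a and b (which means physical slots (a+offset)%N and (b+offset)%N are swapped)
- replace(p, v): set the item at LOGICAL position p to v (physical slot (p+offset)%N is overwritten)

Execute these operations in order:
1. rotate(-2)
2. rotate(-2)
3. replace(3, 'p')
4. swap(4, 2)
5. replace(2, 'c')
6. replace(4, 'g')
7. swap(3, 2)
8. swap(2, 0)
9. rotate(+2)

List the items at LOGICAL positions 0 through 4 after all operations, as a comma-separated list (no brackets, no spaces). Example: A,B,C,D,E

Answer: B,c,g,p,C

Derivation:
After op 1 (rotate(-2)): offset=3, physical=[A,B,C,D,E], logical=[D,E,A,B,C]
After op 2 (rotate(-2)): offset=1, physical=[A,B,C,D,E], logical=[B,C,D,E,A]
After op 3 (replace(3, 'p')): offset=1, physical=[A,B,C,D,p], logical=[B,C,D,p,A]
After op 4 (swap(4, 2)): offset=1, physical=[D,B,C,A,p], logical=[B,C,A,p,D]
After op 5 (replace(2, 'c')): offset=1, physical=[D,B,C,c,p], logical=[B,C,c,p,D]
After op 6 (replace(4, 'g')): offset=1, physical=[g,B,C,c,p], logical=[B,C,c,p,g]
After op 7 (swap(3, 2)): offset=1, physical=[g,B,C,p,c], logical=[B,C,p,c,g]
After op 8 (swap(2, 0)): offset=1, physical=[g,p,C,B,c], logical=[p,C,B,c,g]
After op 9 (rotate(+2)): offset=3, physical=[g,p,C,B,c], logical=[B,c,g,p,C]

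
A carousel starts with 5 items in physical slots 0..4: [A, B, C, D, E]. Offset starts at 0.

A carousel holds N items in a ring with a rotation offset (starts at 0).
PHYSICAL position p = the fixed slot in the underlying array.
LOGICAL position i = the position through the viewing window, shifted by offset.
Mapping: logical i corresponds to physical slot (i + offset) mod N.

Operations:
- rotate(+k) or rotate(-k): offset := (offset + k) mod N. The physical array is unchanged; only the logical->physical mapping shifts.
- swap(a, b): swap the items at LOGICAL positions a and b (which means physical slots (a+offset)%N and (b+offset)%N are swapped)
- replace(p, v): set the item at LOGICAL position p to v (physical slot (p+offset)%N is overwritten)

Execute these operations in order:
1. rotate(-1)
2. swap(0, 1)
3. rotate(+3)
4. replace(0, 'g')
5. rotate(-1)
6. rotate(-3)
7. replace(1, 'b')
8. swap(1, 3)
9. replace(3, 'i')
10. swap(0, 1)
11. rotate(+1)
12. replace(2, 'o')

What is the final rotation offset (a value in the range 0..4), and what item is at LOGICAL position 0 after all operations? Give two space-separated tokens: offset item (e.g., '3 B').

Answer: 4 D

Derivation:
After op 1 (rotate(-1)): offset=4, physical=[A,B,C,D,E], logical=[E,A,B,C,D]
After op 2 (swap(0, 1)): offset=4, physical=[E,B,C,D,A], logical=[A,E,B,C,D]
After op 3 (rotate(+3)): offset=2, physical=[E,B,C,D,A], logical=[C,D,A,E,B]
After op 4 (replace(0, 'g')): offset=2, physical=[E,B,g,D,A], logical=[g,D,A,E,B]
After op 5 (rotate(-1)): offset=1, physical=[E,B,g,D,A], logical=[B,g,D,A,E]
After op 6 (rotate(-3)): offset=3, physical=[E,B,g,D,A], logical=[D,A,E,B,g]
After op 7 (replace(1, 'b')): offset=3, physical=[E,B,g,D,b], logical=[D,b,E,B,g]
After op 8 (swap(1, 3)): offset=3, physical=[E,b,g,D,B], logical=[D,B,E,b,g]
After op 9 (replace(3, 'i')): offset=3, physical=[E,i,g,D,B], logical=[D,B,E,i,g]
After op 10 (swap(0, 1)): offset=3, physical=[E,i,g,B,D], logical=[B,D,E,i,g]
After op 11 (rotate(+1)): offset=4, physical=[E,i,g,B,D], logical=[D,E,i,g,B]
After op 12 (replace(2, 'o')): offset=4, physical=[E,o,g,B,D], logical=[D,E,o,g,B]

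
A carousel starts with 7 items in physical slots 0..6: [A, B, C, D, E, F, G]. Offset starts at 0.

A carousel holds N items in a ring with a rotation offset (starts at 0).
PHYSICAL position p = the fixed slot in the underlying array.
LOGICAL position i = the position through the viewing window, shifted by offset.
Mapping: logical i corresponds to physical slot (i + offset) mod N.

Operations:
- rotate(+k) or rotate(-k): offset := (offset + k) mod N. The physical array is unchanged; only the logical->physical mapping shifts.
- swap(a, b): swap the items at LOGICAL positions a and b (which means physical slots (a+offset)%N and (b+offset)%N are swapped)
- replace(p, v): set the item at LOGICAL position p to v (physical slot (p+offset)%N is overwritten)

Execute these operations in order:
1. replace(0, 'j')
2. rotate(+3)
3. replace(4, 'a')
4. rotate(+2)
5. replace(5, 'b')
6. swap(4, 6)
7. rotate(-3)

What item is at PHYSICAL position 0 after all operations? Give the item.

Answer: a

Derivation:
After op 1 (replace(0, 'j')): offset=0, physical=[j,B,C,D,E,F,G], logical=[j,B,C,D,E,F,G]
After op 2 (rotate(+3)): offset=3, physical=[j,B,C,D,E,F,G], logical=[D,E,F,G,j,B,C]
After op 3 (replace(4, 'a')): offset=3, physical=[a,B,C,D,E,F,G], logical=[D,E,F,G,a,B,C]
After op 4 (rotate(+2)): offset=5, physical=[a,B,C,D,E,F,G], logical=[F,G,a,B,C,D,E]
After op 5 (replace(5, 'b')): offset=5, physical=[a,B,C,b,E,F,G], logical=[F,G,a,B,C,b,E]
After op 6 (swap(4, 6)): offset=5, physical=[a,B,E,b,C,F,G], logical=[F,G,a,B,E,b,C]
After op 7 (rotate(-3)): offset=2, physical=[a,B,E,b,C,F,G], logical=[E,b,C,F,G,a,B]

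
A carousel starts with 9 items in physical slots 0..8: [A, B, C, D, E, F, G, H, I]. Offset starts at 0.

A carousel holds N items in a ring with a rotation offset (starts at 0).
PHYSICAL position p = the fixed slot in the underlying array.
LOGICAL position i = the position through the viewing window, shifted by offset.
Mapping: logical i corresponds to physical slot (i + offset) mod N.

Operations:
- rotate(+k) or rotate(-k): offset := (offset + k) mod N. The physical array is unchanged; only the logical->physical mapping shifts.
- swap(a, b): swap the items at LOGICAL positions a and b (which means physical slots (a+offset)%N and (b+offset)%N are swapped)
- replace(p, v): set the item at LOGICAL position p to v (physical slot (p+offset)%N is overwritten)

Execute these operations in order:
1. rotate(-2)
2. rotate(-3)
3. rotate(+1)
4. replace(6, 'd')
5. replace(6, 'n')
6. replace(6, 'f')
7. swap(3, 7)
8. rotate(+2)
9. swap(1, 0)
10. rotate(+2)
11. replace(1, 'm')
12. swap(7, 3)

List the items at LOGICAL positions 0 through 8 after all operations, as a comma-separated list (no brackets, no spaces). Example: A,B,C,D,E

After op 1 (rotate(-2)): offset=7, physical=[A,B,C,D,E,F,G,H,I], logical=[H,I,A,B,C,D,E,F,G]
After op 2 (rotate(-3)): offset=4, physical=[A,B,C,D,E,F,G,H,I], logical=[E,F,G,H,I,A,B,C,D]
After op 3 (rotate(+1)): offset=5, physical=[A,B,C,D,E,F,G,H,I], logical=[F,G,H,I,A,B,C,D,E]
After op 4 (replace(6, 'd')): offset=5, physical=[A,B,d,D,E,F,G,H,I], logical=[F,G,H,I,A,B,d,D,E]
After op 5 (replace(6, 'n')): offset=5, physical=[A,B,n,D,E,F,G,H,I], logical=[F,G,H,I,A,B,n,D,E]
After op 6 (replace(6, 'f')): offset=5, physical=[A,B,f,D,E,F,G,H,I], logical=[F,G,H,I,A,B,f,D,E]
After op 7 (swap(3, 7)): offset=5, physical=[A,B,f,I,E,F,G,H,D], logical=[F,G,H,D,A,B,f,I,E]
After op 8 (rotate(+2)): offset=7, physical=[A,B,f,I,E,F,G,H,D], logical=[H,D,A,B,f,I,E,F,G]
After op 9 (swap(1, 0)): offset=7, physical=[A,B,f,I,E,F,G,D,H], logical=[D,H,A,B,f,I,E,F,G]
After op 10 (rotate(+2)): offset=0, physical=[A,B,f,I,E,F,G,D,H], logical=[A,B,f,I,E,F,G,D,H]
After op 11 (replace(1, 'm')): offset=0, physical=[A,m,f,I,E,F,G,D,H], logical=[A,m,f,I,E,F,G,D,H]
After op 12 (swap(7, 3)): offset=0, physical=[A,m,f,D,E,F,G,I,H], logical=[A,m,f,D,E,F,G,I,H]

Answer: A,m,f,D,E,F,G,I,H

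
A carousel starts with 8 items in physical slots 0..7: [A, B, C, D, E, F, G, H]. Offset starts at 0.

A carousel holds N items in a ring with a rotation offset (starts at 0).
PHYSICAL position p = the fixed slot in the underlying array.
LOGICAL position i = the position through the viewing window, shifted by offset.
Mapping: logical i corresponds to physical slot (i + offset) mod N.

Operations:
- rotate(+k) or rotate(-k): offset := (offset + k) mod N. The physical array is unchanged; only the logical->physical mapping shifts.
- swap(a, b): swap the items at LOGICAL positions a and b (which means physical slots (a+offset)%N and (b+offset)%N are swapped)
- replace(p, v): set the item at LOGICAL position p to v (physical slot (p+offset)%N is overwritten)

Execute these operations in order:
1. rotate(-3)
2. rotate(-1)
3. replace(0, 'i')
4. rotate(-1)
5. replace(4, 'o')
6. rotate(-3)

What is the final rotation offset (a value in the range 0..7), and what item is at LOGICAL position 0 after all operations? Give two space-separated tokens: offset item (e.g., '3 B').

Answer: 0 A

Derivation:
After op 1 (rotate(-3)): offset=5, physical=[A,B,C,D,E,F,G,H], logical=[F,G,H,A,B,C,D,E]
After op 2 (rotate(-1)): offset=4, physical=[A,B,C,D,E,F,G,H], logical=[E,F,G,H,A,B,C,D]
After op 3 (replace(0, 'i')): offset=4, physical=[A,B,C,D,i,F,G,H], logical=[i,F,G,H,A,B,C,D]
After op 4 (rotate(-1)): offset=3, physical=[A,B,C,D,i,F,G,H], logical=[D,i,F,G,H,A,B,C]
After op 5 (replace(4, 'o')): offset=3, physical=[A,B,C,D,i,F,G,o], logical=[D,i,F,G,o,A,B,C]
After op 6 (rotate(-3)): offset=0, physical=[A,B,C,D,i,F,G,o], logical=[A,B,C,D,i,F,G,o]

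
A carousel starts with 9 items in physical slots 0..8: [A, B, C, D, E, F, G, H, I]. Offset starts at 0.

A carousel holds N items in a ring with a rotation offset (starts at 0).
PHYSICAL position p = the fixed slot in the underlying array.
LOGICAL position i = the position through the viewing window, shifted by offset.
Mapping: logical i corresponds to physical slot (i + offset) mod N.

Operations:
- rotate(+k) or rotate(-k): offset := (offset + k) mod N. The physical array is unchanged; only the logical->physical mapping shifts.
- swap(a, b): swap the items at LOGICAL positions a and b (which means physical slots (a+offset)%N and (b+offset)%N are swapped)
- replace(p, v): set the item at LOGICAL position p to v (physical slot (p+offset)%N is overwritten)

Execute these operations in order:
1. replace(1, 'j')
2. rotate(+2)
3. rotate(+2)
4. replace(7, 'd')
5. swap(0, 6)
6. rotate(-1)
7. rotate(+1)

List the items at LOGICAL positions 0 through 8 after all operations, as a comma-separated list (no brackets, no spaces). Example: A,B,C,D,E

After op 1 (replace(1, 'j')): offset=0, physical=[A,j,C,D,E,F,G,H,I], logical=[A,j,C,D,E,F,G,H,I]
After op 2 (rotate(+2)): offset=2, physical=[A,j,C,D,E,F,G,H,I], logical=[C,D,E,F,G,H,I,A,j]
After op 3 (rotate(+2)): offset=4, physical=[A,j,C,D,E,F,G,H,I], logical=[E,F,G,H,I,A,j,C,D]
After op 4 (replace(7, 'd')): offset=4, physical=[A,j,d,D,E,F,G,H,I], logical=[E,F,G,H,I,A,j,d,D]
After op 5 (swap(0, 6)): offset=4, physical=[A,E,d,D,j,F,G,H,I], logical=[j,F,G,H,I,A,E,d,D]
After op 6 (rotate(-1)): offset=3, physical=[A,E,d,D,j,F,G,H,I], logical=[D,j,F,G,H,I,A,E,d]
After op 7 (rotate(+1)): offset=4, physical=[A,E,d,D,j,F,G,H,I], logical=[j,F,G,H,I,A,E,d,D]

Answer: j,F,G,H,I,A,E,d,D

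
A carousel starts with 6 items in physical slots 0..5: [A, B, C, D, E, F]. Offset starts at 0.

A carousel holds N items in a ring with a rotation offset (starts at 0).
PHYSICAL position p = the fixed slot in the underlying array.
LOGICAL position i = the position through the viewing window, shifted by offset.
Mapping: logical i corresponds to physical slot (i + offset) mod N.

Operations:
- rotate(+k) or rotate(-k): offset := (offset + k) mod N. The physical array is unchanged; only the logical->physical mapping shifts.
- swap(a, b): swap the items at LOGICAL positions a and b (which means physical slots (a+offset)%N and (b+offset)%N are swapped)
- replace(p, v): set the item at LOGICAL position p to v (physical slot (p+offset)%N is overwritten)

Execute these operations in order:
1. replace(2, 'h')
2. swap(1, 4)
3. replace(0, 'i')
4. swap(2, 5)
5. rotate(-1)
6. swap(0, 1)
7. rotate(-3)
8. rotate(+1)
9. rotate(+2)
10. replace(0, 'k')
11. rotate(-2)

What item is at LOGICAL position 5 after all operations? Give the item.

Answer: F

Derivation:
After op 1 (replace(2, 'h')): offset=0, physical=[A,B,h,D,E,F], logical=[A,B,h,D,E,F]
After op 2 (swap(1, 4)): offset=0, physical=[A,E,h,D,B,F], logical=[A,E,h,D,B,F]
After op 3 (replace(0, 'i')): offset=0, physical=[i,E,h,D,B,F], logical=[i,E,h,D,B,F]
After op 4 (swap(2, 5)): offset=0, physical=[i,E,F,D,B,h], logical=[i,E,F,D,B,h]
After op 5 (rotate(-1)): offset=5, physical=[i,E,F,D,B,h], logical=[h,i,E,F,D,B]
After op 6 (swap(0, 1)): offset=5, physical=[h,E,F,D,B,i], logical=[i,h,E,F,D,B]
After op 7 (rotate(-3)): offset=2, physical=[h,E,F,D,B,i], logical=[F,D,B,i,h,E]
After op 8 (rotate(+1)): offset=3, physical=[h,E,F,D,B,i], logical=[D,B,i,h,E,F]
After op 9 (rotate(+2)): offset=5, physical=[h,E,F,D,B,i], logical=[i,h,E,F,D,B]
After op 10 (replace(0, 'k')): offset=5, physical=[h,E,F,D,B,k], logical=[k,h,E,F,D,B]
After op 11 (rotate(-2)): offset=3, physical=[h,E,F,D,B,k], logical=[D,B,k,h,E,F]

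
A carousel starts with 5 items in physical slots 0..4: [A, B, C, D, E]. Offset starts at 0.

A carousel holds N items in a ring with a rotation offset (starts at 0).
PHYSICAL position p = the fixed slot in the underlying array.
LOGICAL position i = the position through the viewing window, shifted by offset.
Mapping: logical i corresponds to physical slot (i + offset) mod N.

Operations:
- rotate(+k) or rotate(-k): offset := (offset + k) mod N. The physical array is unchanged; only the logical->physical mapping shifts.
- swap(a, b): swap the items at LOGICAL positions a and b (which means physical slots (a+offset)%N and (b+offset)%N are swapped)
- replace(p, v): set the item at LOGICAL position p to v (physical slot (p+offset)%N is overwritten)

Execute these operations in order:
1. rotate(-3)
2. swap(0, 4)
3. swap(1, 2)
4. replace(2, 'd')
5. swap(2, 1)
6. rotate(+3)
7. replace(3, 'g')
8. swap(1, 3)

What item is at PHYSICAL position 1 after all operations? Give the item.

After op 1 (rotate(-3)): offset=2, physical=[A,B,C,D,E], logical=[C,D,E,A,B]
After op 2 (swap(0, 4)): offset=2, physical=[A,C,B,D,E], logical=[B,D,E,A,C]
After op 3 (swap(1, 2)): offset=2, physical=[A,C,B,E,D], logical=[B,E,D,A,C]
After op 4 (replace(2, 'd')): offset=2, physical=[A,C,B,E,d], logical=[B,E,d,A,C]
After op 5 (swap(2, 1)): offset=2, physical=[A,C,B,d,E], logical=[B,d,E,A,C]
After op 6 (rotate(+3)): offset=0, physical=[A,C,B,d,E], logical=[A,C,B,d,E]
After op 7 (replace(3, 'g')): offset=0, physical=[A,C,B,g,E], logical=[A,C,B,g,E]
After op 8 (swap(1, 3)): offset=0, physical=[A,g,B,C,E], logical=[A,g,B,C,E]

Answer: g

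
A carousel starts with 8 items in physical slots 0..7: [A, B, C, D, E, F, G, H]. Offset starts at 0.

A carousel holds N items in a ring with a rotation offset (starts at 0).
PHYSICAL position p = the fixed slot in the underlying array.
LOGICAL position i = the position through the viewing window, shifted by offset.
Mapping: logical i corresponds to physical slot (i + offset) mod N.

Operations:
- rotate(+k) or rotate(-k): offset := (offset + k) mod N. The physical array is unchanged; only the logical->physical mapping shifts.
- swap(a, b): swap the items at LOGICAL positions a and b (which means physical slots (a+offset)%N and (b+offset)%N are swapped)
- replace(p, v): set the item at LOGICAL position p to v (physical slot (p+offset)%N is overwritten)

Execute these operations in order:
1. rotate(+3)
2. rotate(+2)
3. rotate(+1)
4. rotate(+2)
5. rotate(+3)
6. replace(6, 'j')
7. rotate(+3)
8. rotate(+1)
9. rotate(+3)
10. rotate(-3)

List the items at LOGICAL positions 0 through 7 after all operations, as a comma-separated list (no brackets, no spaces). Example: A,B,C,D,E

Answer: H,A,j,C,D,E,F,G

Derivation:
After op 1 (rotate(+3)): offset=3, physical=[A,B,C,D,E,F,G,H], logical=[D,E,F,G,H,A,B,C]
After op 2 (rotate(+2)): offset=5, physical=[A,B,C,D,E,F,G,H], logical=[F,G,H,A,B,C,D,E]
After op 3 (rotate(+1)): offset=6, physical=[A,B,C,D,E,F,G,H], logical=[G,H,A,B,C,D,E,F]
After op 4 (rotate(+2)): offset=0, physical=[A,B,C,D,E,F,G,H], logical=[A,B,C,D,E,F,G,H]
After op 5 (rotate(+3)): offset=3, physical=[A,B,C,D,E,F,G,H], logical=[D,E,F,G,H,A,B,C]
After op 6 (replace(6, 'j')): offset=3, physical=[A,j,C,D,E,F,G,H], logical=[D,E,F,G,H,A,j,C]
After op 7 (rotate(+3)): offset=6, physical=[A,j,C,D,E,F,G,H], logical=[G,H,A,j,C,D,E,F]
After op 8 (rotate(+1)): offset=7, physical=[A,j,C,D,E,F,G,H], logical=[H,A,j,C,D,E,F,G]
After op 9 (rotate(+3)): offset=2, physical=[A,j,C,D,E,F,G,H], logical=[C,D,E,F,G,H,A,j]
After op 10 (rotate(-3)): offset=7, physical=[A,j,C,D,E,F,G,H], logical=[H,A,j,C,D,E,F,G]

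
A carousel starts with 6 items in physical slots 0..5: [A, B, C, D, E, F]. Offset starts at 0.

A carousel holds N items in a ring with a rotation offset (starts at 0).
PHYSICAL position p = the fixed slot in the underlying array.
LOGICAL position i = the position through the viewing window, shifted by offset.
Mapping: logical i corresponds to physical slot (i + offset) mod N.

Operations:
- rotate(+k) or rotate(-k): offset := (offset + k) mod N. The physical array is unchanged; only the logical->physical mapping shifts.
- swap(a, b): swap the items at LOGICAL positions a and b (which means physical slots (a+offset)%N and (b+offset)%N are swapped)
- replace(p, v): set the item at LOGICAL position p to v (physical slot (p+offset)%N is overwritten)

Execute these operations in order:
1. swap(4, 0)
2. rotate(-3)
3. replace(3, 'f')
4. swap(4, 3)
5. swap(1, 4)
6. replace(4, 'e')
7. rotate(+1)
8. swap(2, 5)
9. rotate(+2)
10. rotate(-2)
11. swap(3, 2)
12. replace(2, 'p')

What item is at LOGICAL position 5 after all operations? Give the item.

Answer: B

Derivation:
After op 1 (swap(4, 0)): offset=0, physical=[E,B,C,D,A,F], logical=[E,B,C,D,A,F]
After op 2 (rotate(-3)): offset=3, physical=[E,B,C,D,A,F], logical=[D,A,F,E,B,C]
After op 3 (replace(3, 'f')): offset=3, physical=[f,B,C,D,A,F], logical=[D,A,F,f,B,C]
After op 4 (swap(4, 3)): offset=3, physical=[B,f,C,D,A,F], logical=[D,A,F,B,f,C]
After op 5 (swap(1, 4)): offset=3, physical=[B,A,C,D,f,F], logical=[D,f,F,B,A,C]
After op 6 (replace(4, 'e')): offset=3, physical=[B,e,C,D,f,F], logical=[D,f,F,B,e,C]
After op 7 (rotate(+1)): offset=4, physical=[B,e,C,D,f,F], logical=[f,F,B,e,C,D]
After op 8 (swap(2, 5)): offset=4, physical=[D,e,C,B,f,F], logical=[f,F,D,e,C,B]
After op 9 (rotate(+2)): offset=0, physical=[D,e,C,B,f,F], logical=[D,e,C,B,f,F]
After op 10 (rotate(-2)): offset=4, physical=[D,e,C,B,f,F], logical=[f,F,D,e,C,B]
After op 11 (swap(3, 2)): offset=4, physical=[e,D,C,B,f,F], logical=[f,F,e,D,C,B]
After op 12 (replace(2, 'p')): offset=4, physical=[p,D,C,B,f,F], logical=[f,F,p,D,C,B]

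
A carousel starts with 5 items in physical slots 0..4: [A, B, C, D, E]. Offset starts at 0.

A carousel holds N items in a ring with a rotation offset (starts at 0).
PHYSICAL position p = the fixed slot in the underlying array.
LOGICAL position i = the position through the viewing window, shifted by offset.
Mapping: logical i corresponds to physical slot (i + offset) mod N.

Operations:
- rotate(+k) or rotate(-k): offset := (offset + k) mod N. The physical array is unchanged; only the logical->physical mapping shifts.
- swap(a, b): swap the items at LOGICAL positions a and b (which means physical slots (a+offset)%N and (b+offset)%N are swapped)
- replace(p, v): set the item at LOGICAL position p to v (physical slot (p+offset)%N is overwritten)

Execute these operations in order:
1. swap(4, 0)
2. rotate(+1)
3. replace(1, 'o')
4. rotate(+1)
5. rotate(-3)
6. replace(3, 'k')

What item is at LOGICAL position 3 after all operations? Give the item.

Answer: k

Derivation:
After op 1 (swap(4, 0)): offset=0, physical=[E,B,C,D,A], logical=[E,B,C,D,A]
After op 2 (rotate(+1)): offset=1, physical=[E,B,C,D,A], logical=[B,C,D,A,E]
After op 3 (replace(1, 'o')): offset=1, physical=[E,B,o,D,A], logical=[B,o,D,A,E]
After op 4 (rotate(+1)): offset=2, physical=[E,B,o,D,A], logical=[o,D,A,E,B]
After op 5 (rotate(-3)): offset=4, physical=[E,B,o,D,A], logical=[A,E,B,o,D]
After op 6 (replace(3, 'k')): offset=4, physical=[E,B,k,D,A], logical=[A,E,B,k,D]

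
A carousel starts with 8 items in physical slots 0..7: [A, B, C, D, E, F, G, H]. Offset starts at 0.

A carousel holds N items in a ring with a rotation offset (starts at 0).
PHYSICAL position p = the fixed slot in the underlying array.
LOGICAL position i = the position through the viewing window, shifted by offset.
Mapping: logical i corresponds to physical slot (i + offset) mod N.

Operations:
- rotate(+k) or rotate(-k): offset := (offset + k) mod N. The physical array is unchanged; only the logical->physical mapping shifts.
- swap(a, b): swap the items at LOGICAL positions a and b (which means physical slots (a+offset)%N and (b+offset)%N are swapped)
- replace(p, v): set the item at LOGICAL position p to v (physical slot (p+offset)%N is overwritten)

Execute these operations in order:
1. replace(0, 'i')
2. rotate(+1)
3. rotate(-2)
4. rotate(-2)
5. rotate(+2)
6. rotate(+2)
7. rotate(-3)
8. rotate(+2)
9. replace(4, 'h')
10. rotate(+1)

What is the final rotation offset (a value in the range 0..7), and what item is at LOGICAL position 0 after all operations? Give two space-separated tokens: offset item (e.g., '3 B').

Answer: 1 B

Derivation:
After op 1 (replace(0, 'i')): offset=0, physical=[i,B,C,D,E,F,G,H], logical=[i,B,C,D,E,F,G,H]
After op 2 (rotate(+1)): offset=1, physical=[i,B,C,D,E,F,G,H], logical=[B,C,D,E,F,G,H,i]
After op 3 (rotate(-2)): offset=7, physical=[i,B,C,D,E,F,G,H], logical=[H,i,B,C,D,E,F,G]
After op 4 (rotate(-2)): offset=5, physical=[i,B,C,D,E,F,G,H], logical=[F,G,H,i,B,C,D,E]
After op 5 (rotate(+2)): offset=7, physical=[i,B,C,D,E,F,G,H], logical=[H,i,B,C,D,E,F,G]
After op 6 (rotate(+2)): offset=1, physical=[i,B,C,D,E,F,G,H], logical=[B,C,D,E,F,G,H,i]
After op 7 (rotate(-3)): offset=6, physical=[i,B,C,D,E,F,G,H], logical=[G,H,i,B,C,D,E,F]
After op 8 (rotate(+2)): offset=0, physical=[i,B,C,D,E,F,G,H], logical=[i,B,C,D,E,F,G,H]
After op 9 (replace(4, 'h')): offset=0, physical=[i,B,C,D,h,F,G,H], logical=[i,B,C,D,h,F,G,H]
After op 10 (rotate(+1)): offset=1, physical=[i,B,C,D,h,F,G,H], logical=[B,C,D,h,F,G,H,i]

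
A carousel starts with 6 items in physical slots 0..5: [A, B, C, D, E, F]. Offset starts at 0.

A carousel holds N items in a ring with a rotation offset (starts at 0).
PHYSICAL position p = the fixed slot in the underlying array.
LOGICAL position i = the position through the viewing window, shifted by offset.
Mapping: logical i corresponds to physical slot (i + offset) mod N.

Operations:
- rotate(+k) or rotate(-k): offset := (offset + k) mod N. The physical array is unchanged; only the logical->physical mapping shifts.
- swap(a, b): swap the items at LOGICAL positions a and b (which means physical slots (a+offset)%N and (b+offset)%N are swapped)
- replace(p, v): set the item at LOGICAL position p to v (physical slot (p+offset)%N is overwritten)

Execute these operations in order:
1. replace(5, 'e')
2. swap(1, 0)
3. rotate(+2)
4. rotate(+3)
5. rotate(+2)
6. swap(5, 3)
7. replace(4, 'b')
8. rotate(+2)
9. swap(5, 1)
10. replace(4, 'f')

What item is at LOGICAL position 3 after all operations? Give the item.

After op 1 (replace(5, 'e')): offset=0, physical=[A,B,C,D,E,e], logical=[A,B,C,D,E,e]
After op 2 (swap(1, 0)): offset=0, physical=[B,A,C,D,E,e], logical=[B,A,C,D,E,e]
After op 3 (rotate(+2)): offset=2, physical=[B,A,C,D,E,e], logical=[C,D,E,e,B,A]
After op 4 (rotate(+3)): offset=5, physical=[B,A,C,D,E,e], logical=[e,B,A,C,D,E]
After op 5 (rotate(+2)): offset=1, physical=[B,A,C,D,E,e], logical=[A,C,D,E,e,B]
After op 6 (swap(5, 3)): offset=1, physical=[E,A,C,D,B,e], logical=[A,C,D,B,e,E]
After op 7 (replace(4, 'b')): offset=1, physical=[E,A,C,D,B,b], logical=[A,C,D,B,b,E]
After op 8 (rotate(+2)): offset=3, physical=[E,A,C,D,B,b], logical=[D,B,b,E,A,C]
After op 9 (swap(5, 1)): offset=3, physical=[E,A,B,D,C,b], logical=[D,C,b,E,A,B]
After op 10 (replace(4, 'f')): offset=3, physical=[E,f,B,D,C,b], logical=[D,C,b,E,f,B]

Answer: E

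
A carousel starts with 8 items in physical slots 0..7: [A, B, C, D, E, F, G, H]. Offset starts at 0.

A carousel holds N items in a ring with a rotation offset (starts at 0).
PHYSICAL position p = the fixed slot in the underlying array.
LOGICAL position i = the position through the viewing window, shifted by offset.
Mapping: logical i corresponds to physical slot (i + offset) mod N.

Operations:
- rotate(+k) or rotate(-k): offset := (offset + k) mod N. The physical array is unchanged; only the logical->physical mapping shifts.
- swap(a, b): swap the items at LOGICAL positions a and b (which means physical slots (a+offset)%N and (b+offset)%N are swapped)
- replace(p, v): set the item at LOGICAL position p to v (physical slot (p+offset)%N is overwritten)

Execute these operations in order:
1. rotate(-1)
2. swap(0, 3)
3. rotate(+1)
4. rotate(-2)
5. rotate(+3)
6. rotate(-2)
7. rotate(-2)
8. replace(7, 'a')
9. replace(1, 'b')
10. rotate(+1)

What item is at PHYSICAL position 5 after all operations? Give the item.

Answer: F

Derivation:
After op 1 (rotate(-1)): offset=7, physical=[A,B,C,D,E,F,G,H], logical=[H,A,B,C,D,E,F,G]
After op 2 (swap(0, 3)): offset=7, physical=[A,B,H,D,E,F,G,C], logical=[C,A,B,H,D,E,F,G]
After op 3 (rotate(+1)): offset=0, physical=[A,B,H,D,E,F,G,C], logical=[A,B,H,D,E,F,G,C]
After op 4 (rotate(-2)): offset=6, physical=[A,B,H,D,E,F,G,C], logical=[G,C,A,B,H,D,E,F]
After op 5 (rotate(+3)): offset=1, physical=[A,B,H,D,E,F,G,C], logical=[B,H,D,E,F,G,C,A]
After op 6 (rotate(-2)): offset=7, physical=[A,B,H,D,E,F,G,C], logical=[C,A,B,H,D,E,F,G]
After op 7 (rotate(-2)): offset=5, physical=[A,B,H,D,E,F,G,C], logical=[F,G,C,A,B,H,D,E]
After op 8 (replace(7, 'a')): offset=5, physical=[A,B,H,D,a,F,G,C], logical=[F,G,C,A,B,H,D,a]
After op 9 (replace(1, 'b')): offset=5, physical=[A,B,H,D,a,F,b,C], logical=[F,b,C,A,B,H,D,a]
After op 10 (rotate(+1)): offset=6, physical=[A,B,H,D,a,F,b,C], logical=[b,C,A,B,H,D,a,F]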